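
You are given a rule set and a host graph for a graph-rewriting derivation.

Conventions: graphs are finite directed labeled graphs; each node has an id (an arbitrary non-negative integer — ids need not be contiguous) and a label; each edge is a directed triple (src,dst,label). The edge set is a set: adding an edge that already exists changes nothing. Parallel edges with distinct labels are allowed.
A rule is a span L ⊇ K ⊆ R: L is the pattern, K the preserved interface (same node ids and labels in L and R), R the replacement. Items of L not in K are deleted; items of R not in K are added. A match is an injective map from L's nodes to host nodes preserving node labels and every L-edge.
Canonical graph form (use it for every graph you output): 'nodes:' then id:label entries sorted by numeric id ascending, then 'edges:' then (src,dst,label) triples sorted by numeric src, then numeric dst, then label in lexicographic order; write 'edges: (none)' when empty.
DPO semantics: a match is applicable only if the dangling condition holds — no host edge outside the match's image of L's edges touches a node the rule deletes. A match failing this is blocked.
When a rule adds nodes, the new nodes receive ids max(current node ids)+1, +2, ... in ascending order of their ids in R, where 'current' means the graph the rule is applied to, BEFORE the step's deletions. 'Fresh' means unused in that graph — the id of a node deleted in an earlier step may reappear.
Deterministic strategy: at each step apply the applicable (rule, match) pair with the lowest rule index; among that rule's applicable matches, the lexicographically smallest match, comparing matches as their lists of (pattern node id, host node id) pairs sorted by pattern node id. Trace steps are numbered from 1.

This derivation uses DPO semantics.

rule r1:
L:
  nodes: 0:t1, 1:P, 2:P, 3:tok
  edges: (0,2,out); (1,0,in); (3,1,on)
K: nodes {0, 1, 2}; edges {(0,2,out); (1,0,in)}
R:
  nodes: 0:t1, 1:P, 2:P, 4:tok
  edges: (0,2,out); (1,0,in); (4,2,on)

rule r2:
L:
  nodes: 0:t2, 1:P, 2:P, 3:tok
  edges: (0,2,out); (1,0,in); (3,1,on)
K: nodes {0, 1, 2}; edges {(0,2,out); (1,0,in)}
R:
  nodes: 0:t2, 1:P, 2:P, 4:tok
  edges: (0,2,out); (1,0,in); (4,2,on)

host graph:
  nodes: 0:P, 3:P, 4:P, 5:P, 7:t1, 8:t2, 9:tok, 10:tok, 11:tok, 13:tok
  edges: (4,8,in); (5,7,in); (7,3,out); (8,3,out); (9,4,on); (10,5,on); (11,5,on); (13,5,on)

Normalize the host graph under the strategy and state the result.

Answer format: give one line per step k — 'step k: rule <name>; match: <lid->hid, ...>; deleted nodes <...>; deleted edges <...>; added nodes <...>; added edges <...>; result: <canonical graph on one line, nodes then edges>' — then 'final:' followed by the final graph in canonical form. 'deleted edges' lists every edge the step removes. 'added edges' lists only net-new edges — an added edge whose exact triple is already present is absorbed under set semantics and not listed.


step 1: rule r1; match: 0->7, 1->5, 2->3, 3->10; deleted nodes 10; deleted edges (10,5,on); added nodes 14; added edges (14,3,on); result: nodes: 0:P, 3:P, 4:P, 5:P, 7:t1, 8:t2, 9:tok, 11:tok, 13:tok, 14:tok edges: (4,8,in); (5,7,in); (7,3,out); (8,3,out); (9,4,on); (11,5,on); (13,5,on); (14,3,on)
step 2: rule r1; match: 0->7, 1->5, 2->3, 3->11; deleted nodes 11; deleted edges (11,5,on); added nodes 15; added edges (15,3,on); result: nodes: 0:P, 3:P, 4:P, 5:P, 7:t1, 8:t2, 9:tok, 13:tok, 14:tok, 15:tok edges: (4,8,in); (5,7,in); (7,3,out); (8,3,out); (9,4,on); (13,5,on); (14,3,on); (15,3,on)
step 3: rule r1; match: 0->7, 1->5, 2->3, 3->13; deleted nodes 13; deleted edges (13,5,on); added nodes 16; added edges (16,3,on); result: nodes: 0:P, 3:P, 4:P, 5:P, 7:t1, 8:t2, 9:tok, 14:tok, 15:tok, 16:tok edges: (4,8,in); (5,7,in); (7,3,out); (8,3,out); (9,4,on); (14,3,on); (15,3,on); (16,3,on)
step 4: rule r2; match: 0->8, 1->4, 2->3, 3->9; deleted nodes 9; deleted edges (9,4,on); added nodes 17; added edges (17,3,on); result: nodes: 0:P, 3:P, 4:P, 5:P, 7:t1, 8:t2, 14:tok, 15:tok, 16:tok, 17:tok edges: (4,8,in); (5,7,in); (7,3,out); (8,3,out); (14,3,on); (15,3,on); (16,3,on); (17,3,on)
final:
nodes: 0:P, 3:P, 4:P, 5:P, 7:t1, 8:t2, 14:tok, 15:tok, 16:tok, 17:tok
edges: (4,8,in); (5,7,in); (7,3,out); (8,3,out); (14,3,on); (15,3,on); (16,3,on); (17,3,on)


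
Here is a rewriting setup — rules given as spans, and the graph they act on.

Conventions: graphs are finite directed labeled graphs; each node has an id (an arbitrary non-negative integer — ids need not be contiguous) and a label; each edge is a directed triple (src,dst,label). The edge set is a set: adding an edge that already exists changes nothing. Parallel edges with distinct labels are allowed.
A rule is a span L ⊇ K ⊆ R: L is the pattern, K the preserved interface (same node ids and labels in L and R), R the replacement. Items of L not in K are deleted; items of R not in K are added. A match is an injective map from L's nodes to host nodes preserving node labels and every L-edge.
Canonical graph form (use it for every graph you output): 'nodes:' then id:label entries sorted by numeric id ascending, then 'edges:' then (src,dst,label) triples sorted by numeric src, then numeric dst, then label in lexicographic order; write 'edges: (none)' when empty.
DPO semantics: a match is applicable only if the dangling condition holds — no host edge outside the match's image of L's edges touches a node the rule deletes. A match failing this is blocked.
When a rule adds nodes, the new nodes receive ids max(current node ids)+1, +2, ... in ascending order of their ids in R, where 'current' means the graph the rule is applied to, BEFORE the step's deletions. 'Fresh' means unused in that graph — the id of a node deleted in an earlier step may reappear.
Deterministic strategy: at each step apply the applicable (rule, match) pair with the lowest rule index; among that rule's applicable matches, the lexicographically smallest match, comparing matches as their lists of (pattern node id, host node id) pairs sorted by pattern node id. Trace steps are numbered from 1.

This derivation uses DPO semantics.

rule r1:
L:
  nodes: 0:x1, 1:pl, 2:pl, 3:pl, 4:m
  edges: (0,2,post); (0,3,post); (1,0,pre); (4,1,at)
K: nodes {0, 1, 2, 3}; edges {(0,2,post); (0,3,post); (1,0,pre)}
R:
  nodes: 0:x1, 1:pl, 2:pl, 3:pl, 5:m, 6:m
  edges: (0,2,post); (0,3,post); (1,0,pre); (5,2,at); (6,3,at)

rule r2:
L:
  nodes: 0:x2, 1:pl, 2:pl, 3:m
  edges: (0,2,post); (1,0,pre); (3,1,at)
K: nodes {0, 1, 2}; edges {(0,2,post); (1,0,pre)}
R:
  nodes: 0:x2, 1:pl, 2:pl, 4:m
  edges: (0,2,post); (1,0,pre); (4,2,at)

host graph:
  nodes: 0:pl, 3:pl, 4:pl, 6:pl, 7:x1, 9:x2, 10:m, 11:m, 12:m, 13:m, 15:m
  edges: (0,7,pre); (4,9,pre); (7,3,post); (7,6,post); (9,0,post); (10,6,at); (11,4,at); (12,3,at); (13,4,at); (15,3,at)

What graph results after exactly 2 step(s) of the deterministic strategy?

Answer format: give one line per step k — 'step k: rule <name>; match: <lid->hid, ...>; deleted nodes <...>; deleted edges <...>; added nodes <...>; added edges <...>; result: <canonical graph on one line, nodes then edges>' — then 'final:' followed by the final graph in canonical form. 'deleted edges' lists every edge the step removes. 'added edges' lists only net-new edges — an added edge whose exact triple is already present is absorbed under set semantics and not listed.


step 1: rule r2; match: 0->9, 1->4, 2->0, 3->11; deleted nodes 11; deleted edges (11,4,at); added nodes 16; added edges (16,0,at); result: nodes: 0:pl, 3:pl, 4:pl, 6:pl, 7:x1, 9:x2, 10:m, 12:m, 13:m, 15:m, 16:m edges: (0,7,pre); (4,9,pre); (7,3,post); (7,6,post); (9,0,post); (10,6,at); (12,3,at); (13,4,at); (15,3,at); (16,0,at)
step 2: rule r1; match: 0->7, 1->0, 2->3, 3->6, 4->16; deleted nodes 16; deleted edges (16,0,at); added nodes 17, 18; added edges (17,3,at); (18,6,at); result: nodes: 0:pl, 3:pl, 4:pl, 6:pl, 7:x1, 9:x2, 10:m, 12:m, 13:m, 15:m, 17:m, 18:m edges: (0,7,pre); (4,9,pre); (7,3,post); (7,6,post); (9,0,post); (10,6,at); (12,3,at); (13,4,at); (15,3,at); (17,3,at); (18,6,at)
final:
nodes: 0:pl, 3:pl, 4:pl, 6:pl, 7:x1, 9:x2, 10:m, 12:m, 13:m, 15:m, 17:m, 18:m
edges: (0,7,pre); (4,9,pre); (7,3,post); (7,6,post); (9,0,post); (10,6,at); (12,3,at); (13,4,at); (15,3,at); (17,3,at); (18,6,at)


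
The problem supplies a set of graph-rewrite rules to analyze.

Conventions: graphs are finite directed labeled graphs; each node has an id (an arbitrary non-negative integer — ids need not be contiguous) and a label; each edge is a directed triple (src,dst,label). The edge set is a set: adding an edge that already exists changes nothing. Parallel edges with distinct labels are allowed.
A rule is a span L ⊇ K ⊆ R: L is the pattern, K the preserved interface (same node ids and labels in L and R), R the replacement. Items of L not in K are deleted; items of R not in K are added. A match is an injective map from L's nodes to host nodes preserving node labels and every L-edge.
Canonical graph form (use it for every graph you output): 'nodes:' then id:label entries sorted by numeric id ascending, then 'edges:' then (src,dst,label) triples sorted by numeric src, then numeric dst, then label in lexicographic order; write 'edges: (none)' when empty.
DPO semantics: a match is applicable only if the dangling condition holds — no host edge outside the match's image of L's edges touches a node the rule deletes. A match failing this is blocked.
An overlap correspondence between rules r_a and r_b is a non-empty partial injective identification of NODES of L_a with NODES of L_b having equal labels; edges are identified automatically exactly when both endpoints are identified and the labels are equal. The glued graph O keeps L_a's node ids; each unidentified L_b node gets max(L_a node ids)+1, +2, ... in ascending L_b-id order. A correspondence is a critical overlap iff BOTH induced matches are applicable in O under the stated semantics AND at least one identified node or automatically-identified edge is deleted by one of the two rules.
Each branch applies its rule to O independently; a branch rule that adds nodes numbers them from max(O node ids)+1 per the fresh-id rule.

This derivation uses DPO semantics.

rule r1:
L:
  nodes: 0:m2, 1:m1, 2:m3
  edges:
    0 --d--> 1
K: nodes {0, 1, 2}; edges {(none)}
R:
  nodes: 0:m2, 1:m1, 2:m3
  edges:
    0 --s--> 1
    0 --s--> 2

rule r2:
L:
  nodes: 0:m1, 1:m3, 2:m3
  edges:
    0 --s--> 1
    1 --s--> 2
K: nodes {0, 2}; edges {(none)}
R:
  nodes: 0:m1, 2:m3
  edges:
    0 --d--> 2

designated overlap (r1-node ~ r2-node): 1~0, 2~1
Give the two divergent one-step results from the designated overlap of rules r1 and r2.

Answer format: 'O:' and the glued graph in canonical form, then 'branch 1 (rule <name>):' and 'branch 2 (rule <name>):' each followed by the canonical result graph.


O:
nodes: 0:m2, 1:m1, 2:m3, 3:m3
edges: (0,1,d); (1,2,s); (2,3,s)
branch 1 (rule r1):
nodes: 0:m2, 1:m1, 2:m3, 3:m3
edges: (0,1,s); (0,2,s); (1,2,s); (2,3,s)
branch 2 (rule r2):
nodes: 0:m2, 1:m1, 3:m3
edges: (0,1,d); (1,3,d)


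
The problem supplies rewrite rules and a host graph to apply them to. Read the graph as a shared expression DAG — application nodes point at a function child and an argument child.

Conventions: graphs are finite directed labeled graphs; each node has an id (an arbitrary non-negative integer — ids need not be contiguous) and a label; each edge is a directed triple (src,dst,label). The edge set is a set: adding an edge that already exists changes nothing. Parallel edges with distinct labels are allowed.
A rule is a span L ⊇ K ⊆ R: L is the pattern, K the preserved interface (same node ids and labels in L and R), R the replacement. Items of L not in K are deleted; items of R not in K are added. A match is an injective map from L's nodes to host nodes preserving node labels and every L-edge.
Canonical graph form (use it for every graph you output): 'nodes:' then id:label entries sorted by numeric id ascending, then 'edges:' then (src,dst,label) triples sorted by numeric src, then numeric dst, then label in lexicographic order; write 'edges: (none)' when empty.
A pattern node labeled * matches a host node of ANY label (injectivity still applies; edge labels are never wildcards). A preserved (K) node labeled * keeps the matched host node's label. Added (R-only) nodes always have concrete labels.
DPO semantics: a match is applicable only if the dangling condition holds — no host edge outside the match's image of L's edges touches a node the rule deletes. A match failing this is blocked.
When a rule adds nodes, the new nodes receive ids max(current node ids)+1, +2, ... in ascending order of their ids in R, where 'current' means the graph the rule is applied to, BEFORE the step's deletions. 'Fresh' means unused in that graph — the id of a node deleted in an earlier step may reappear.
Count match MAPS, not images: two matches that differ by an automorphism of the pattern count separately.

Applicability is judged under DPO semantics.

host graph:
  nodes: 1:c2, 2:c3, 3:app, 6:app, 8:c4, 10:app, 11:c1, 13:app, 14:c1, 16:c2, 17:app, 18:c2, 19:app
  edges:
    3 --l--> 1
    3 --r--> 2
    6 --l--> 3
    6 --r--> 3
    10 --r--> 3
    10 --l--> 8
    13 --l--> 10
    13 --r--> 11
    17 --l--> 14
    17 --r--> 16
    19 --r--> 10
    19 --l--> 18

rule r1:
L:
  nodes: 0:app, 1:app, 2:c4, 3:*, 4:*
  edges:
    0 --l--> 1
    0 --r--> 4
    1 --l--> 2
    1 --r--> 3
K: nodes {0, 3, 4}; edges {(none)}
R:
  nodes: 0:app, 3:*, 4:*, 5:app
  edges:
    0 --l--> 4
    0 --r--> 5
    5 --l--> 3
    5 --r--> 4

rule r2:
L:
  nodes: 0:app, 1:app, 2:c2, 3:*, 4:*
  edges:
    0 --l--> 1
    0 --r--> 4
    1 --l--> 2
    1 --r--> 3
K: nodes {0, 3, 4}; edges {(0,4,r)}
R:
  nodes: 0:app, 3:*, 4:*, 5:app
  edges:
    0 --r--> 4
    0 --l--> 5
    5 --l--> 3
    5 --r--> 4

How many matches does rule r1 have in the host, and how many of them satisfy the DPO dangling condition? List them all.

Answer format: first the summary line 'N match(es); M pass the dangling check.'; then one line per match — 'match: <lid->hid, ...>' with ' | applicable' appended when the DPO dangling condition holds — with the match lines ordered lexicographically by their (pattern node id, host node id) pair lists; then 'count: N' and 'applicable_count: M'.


1 match(es); 0 pass the dangling check.
match: 0->13, 1->10, 2->8, 3->3, 4->11
count: 1
applicable_count: 0


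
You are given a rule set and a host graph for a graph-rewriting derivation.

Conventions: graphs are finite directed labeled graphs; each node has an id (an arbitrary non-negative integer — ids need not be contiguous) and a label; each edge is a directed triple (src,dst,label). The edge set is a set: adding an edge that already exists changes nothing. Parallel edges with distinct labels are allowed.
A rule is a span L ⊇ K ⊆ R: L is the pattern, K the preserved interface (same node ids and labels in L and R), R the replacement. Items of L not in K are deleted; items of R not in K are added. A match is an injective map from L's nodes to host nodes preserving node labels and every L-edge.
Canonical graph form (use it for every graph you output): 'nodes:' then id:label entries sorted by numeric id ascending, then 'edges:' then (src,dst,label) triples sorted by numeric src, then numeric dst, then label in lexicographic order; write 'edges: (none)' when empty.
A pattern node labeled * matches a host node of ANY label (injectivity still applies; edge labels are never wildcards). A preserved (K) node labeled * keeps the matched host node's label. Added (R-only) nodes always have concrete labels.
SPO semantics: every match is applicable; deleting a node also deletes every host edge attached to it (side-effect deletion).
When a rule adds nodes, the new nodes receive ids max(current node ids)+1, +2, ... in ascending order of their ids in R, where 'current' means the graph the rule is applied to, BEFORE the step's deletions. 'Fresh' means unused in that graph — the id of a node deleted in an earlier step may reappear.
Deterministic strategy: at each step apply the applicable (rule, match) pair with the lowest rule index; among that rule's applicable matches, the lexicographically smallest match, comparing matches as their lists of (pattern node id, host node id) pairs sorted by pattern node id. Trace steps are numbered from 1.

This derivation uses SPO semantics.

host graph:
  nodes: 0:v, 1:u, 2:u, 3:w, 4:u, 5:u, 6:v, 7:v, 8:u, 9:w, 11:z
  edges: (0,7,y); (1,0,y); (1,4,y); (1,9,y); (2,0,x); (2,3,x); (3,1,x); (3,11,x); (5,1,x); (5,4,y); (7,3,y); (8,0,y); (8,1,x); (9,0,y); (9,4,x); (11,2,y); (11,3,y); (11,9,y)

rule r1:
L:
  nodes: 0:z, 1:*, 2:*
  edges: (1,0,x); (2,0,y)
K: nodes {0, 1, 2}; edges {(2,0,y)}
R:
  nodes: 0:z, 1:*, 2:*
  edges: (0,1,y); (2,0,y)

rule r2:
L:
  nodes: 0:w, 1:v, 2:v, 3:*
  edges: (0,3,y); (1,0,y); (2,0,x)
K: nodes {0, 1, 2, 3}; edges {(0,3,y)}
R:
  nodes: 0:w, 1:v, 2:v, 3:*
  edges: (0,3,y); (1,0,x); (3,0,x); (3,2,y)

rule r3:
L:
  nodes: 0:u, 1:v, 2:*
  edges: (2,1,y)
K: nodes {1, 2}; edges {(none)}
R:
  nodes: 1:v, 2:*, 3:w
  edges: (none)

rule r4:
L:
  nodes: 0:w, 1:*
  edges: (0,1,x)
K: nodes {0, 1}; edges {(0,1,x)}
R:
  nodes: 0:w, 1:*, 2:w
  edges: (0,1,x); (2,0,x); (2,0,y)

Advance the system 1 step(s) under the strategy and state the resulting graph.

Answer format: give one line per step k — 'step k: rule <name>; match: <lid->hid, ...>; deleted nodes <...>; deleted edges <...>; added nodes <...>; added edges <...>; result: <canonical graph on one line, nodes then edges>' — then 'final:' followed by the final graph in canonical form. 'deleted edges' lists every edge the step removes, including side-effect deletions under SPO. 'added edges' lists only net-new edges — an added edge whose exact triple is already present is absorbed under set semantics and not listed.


step 1: rule r3; match: 0->1, 1->0, 2->8; deleted nodes 1; deleted edges (1,0,y); (1,4,y); (1,9,y); (3,1,x); (5,1,x); (8,0,y); (8,1,x); added nodes 12; added edges (none); result: nodes: 0:v, 2:u, 3:w, 4:u, 5:u, 6:v, 7:v, 8:u, 9:w, 11:z, 12:w edges: (0,7,y); (2,0,x); (2,3,x); (3,11,x); (5,4,y); (7,3,y); (9,0,y); (9,4,x); (11,2,y); (11,3,y); (11,9,y)
final:
nodes: 0:v, 2:u, 3:w, 4:u, 5:u, 6:v, 7:v, 8:u, 9:w, 11:z, 12:w
edges: (0,7,y); (2,0,x); (2,3,x); (3,11,x); (5,4,y); (7,3,y); (9,0,y); (9,4,x); (11,2,y); (11,3,y); (11,9,y)


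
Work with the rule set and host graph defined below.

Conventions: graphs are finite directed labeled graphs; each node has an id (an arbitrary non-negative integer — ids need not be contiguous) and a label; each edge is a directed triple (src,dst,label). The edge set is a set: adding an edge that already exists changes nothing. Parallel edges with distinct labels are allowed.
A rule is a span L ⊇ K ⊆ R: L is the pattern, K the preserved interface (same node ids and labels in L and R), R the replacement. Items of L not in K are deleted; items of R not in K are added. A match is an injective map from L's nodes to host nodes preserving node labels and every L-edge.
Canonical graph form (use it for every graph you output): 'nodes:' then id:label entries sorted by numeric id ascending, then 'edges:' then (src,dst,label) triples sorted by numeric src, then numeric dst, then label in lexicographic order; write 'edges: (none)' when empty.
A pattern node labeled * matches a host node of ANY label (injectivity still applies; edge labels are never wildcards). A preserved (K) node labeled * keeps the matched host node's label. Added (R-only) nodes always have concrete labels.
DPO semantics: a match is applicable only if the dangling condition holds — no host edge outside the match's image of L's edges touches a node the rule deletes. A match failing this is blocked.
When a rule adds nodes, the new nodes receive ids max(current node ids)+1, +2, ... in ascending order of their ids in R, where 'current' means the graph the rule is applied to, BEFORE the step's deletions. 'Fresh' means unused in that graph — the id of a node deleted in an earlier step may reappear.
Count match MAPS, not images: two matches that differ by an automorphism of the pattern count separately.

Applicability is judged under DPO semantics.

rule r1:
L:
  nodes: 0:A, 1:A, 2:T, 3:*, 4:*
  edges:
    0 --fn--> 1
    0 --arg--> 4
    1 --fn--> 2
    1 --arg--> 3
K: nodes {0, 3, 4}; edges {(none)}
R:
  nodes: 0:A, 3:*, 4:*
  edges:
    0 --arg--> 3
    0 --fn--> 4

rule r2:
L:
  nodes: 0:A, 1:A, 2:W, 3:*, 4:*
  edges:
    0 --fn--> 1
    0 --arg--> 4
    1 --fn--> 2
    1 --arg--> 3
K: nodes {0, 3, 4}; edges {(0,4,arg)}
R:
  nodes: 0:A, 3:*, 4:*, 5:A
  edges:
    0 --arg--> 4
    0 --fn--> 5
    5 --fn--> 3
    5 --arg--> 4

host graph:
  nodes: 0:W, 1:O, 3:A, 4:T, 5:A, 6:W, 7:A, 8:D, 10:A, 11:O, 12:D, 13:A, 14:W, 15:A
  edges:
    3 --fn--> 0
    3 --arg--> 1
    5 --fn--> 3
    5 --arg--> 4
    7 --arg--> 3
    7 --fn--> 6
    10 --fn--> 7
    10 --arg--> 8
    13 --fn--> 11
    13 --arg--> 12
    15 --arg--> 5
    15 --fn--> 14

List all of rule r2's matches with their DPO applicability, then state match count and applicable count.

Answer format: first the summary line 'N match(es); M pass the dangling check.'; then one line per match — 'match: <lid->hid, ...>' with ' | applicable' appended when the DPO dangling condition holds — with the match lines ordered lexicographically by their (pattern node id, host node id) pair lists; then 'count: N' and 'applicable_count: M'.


2 match(es); 1 pass the dangling check.
match: 0->5, 1->3, 2->0, 3->1, 4->4
match: 0->10, 1->7, 2->6, 3->3, 4->8 | applicable
count: 2
applicable_count: 1


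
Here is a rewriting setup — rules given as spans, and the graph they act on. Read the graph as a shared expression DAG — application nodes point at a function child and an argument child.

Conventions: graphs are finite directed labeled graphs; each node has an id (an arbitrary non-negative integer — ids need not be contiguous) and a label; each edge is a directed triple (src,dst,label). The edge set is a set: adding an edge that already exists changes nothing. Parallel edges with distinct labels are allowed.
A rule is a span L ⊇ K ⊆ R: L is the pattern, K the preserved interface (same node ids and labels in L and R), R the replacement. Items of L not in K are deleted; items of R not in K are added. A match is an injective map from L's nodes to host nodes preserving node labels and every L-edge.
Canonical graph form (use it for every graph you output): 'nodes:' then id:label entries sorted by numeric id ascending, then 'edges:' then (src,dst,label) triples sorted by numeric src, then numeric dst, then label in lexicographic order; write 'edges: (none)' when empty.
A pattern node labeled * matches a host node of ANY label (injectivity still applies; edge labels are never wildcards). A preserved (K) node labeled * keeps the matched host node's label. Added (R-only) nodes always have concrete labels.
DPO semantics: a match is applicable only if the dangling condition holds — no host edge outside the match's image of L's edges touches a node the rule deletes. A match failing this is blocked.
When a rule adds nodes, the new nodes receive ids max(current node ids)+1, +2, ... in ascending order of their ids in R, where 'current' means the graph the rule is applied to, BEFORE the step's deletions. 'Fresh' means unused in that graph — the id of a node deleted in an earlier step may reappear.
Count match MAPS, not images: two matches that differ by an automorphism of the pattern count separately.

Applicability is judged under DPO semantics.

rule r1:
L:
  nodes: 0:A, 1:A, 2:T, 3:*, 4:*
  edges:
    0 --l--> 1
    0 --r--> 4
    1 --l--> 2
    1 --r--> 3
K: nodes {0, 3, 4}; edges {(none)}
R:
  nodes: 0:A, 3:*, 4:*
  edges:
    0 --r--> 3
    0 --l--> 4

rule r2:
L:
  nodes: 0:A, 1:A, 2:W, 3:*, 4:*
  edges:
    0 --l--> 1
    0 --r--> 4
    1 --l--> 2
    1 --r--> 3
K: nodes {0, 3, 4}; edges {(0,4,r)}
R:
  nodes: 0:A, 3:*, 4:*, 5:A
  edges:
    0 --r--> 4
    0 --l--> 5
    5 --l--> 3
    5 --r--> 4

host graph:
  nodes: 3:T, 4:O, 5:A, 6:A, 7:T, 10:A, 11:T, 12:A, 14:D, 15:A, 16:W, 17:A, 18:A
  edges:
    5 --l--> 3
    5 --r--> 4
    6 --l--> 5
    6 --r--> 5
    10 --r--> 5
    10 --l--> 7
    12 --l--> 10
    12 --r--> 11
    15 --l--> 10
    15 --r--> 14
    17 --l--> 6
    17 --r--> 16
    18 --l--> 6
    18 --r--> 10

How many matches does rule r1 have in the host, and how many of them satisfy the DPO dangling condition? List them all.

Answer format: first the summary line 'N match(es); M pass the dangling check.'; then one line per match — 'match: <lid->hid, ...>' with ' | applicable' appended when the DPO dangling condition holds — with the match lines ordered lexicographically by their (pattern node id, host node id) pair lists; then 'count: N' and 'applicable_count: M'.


2 match(es); 0 pass the dangling check.
match: 0->12, 1->10, 2->7, 3->5, 4->11
match: 0->15, 1->10, 2->7, 3->5, 4->14
count: 2
applicable_count: 0


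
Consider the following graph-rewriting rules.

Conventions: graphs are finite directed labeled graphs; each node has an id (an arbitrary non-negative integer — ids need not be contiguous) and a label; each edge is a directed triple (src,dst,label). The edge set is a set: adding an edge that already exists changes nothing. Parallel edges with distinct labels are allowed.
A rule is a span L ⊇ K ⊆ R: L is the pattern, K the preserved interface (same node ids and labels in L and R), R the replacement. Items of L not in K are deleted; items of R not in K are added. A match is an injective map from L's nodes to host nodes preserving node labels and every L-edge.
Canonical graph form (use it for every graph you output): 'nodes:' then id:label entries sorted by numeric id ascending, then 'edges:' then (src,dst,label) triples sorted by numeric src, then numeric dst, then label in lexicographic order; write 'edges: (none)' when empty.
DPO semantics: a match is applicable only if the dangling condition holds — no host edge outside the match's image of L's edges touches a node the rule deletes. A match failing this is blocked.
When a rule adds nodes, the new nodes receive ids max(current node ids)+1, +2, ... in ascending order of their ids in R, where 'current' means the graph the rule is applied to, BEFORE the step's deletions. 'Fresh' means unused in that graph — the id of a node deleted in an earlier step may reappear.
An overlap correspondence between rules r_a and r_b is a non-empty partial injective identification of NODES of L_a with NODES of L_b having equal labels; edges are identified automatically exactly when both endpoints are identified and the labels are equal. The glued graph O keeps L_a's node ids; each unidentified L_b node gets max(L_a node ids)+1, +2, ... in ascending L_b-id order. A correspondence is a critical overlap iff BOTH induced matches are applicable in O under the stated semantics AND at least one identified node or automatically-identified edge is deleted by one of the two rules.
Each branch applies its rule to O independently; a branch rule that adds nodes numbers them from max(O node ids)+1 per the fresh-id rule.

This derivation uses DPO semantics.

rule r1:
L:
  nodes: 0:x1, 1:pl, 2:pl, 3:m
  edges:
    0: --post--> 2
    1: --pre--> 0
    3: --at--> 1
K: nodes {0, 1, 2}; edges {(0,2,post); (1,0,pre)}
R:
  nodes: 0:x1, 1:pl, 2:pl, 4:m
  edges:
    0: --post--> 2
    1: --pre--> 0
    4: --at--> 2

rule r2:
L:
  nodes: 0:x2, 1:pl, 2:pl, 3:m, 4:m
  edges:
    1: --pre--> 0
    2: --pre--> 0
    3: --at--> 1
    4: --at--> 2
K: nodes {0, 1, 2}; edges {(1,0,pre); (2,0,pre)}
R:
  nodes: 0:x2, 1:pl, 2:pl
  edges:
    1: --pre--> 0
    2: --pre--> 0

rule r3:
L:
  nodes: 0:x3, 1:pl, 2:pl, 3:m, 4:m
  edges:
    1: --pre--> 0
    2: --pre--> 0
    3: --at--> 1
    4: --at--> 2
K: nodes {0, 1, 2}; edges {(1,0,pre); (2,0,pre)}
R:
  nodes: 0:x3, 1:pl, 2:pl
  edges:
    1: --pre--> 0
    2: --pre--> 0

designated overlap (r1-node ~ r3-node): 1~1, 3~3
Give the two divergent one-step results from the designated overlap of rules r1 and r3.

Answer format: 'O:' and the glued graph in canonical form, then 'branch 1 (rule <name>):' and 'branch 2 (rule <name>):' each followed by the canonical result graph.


O:
nodes: 0:x1, 1:pl, 2:pl, 3:m, 4:x3, 5:pl, 6:m
edges: (0,2,post); (1,0,pre); (1,4,pre); (3,1,at); (5,4,pre); (6,5,at)
branch 1 (rule r1):
nodes: 0:x1, 1:pl, 2:pl, 4:x3, 5:pl, 6:m, 7:m
edges: (0,2,post); (1,0,pre); (1,4,pre); (5,4,pre); (6,5,at); (7,2,at)
branch 2 (rule r3):
nodes: 0:x1, 1:pl, 2:pl, 4:x3, 5:pl
edges: (0,2,post); (1,0,pre); (1,4,pre); (5,4,pre)


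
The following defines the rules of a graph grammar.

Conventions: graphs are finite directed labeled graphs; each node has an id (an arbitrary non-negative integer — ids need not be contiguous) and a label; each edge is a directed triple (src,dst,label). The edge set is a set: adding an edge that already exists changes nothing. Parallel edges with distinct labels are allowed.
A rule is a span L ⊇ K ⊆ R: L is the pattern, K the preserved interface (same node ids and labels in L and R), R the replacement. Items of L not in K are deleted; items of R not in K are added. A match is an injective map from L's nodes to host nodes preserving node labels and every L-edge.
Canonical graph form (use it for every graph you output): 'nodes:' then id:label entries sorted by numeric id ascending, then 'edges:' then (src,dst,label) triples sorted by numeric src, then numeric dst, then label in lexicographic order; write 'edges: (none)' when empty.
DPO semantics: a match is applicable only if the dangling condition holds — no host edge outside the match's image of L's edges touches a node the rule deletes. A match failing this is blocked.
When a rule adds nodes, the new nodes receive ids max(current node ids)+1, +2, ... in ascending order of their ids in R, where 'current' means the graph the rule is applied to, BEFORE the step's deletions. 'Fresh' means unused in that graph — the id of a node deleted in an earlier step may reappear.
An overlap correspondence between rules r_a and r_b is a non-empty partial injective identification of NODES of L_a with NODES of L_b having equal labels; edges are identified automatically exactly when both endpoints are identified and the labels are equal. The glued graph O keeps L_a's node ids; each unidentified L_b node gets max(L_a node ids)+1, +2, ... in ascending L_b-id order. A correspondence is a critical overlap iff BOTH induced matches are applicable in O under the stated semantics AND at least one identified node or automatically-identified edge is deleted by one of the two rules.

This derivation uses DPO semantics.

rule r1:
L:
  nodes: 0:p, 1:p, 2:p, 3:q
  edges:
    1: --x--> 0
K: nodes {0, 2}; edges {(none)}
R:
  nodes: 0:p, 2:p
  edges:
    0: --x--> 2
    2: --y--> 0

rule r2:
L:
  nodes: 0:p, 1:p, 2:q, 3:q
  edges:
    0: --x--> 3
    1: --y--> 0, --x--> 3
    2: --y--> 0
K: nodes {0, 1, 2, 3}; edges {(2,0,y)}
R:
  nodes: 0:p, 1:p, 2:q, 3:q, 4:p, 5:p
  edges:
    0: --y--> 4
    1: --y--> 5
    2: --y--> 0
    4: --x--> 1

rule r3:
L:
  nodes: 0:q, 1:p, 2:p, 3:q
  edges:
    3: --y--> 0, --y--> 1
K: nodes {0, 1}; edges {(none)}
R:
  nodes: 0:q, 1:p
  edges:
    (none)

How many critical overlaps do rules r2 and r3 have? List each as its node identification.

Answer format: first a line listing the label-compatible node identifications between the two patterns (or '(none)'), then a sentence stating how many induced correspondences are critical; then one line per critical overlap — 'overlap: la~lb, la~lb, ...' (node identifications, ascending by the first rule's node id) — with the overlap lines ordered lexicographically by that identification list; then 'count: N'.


label-compatible node identifications between L(r2) and L(r3): 0~1, 0~2, 1~1, 1~2, 2~0, 2~3, 3~0, 3~3
2 of the induced correspondences are critical overlaps of r2 and r3.
overlap: 0~1, 2~3
overlap: 0~1, 2~3, 3~0
count: 2


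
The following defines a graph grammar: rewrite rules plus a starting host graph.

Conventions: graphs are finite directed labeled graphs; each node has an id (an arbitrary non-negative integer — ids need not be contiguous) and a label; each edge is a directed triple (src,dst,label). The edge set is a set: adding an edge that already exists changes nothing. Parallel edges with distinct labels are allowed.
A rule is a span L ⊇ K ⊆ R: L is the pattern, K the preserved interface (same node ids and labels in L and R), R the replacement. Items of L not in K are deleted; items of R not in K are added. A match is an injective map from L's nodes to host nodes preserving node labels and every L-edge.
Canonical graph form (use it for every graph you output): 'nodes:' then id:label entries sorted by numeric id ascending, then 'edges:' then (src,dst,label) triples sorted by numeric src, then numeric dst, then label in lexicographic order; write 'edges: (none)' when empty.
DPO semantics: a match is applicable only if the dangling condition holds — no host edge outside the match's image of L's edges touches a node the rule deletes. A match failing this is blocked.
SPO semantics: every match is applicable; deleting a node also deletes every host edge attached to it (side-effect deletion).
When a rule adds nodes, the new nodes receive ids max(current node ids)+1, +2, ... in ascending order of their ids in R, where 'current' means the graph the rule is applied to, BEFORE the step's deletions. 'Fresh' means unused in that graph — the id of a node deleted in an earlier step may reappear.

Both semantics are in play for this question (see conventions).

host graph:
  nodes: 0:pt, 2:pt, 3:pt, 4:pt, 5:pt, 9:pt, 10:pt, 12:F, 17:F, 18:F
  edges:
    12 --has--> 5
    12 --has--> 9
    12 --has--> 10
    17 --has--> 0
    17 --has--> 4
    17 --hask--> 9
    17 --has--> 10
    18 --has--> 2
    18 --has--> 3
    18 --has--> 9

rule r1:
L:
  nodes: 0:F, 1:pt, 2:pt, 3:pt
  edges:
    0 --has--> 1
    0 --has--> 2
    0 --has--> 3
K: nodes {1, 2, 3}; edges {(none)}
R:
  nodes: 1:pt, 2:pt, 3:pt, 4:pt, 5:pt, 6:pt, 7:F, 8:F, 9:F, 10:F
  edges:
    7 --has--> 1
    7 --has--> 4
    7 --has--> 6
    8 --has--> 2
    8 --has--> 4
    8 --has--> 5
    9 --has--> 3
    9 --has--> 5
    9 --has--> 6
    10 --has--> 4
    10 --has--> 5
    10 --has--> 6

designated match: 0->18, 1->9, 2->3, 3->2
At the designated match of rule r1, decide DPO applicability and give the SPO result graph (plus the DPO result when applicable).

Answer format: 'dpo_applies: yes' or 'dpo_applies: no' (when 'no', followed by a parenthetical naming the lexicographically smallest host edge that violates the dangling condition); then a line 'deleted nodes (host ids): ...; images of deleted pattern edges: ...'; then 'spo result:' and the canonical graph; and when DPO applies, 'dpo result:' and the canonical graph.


dpo_applies: yes
deleted nodes (host ids): 18; images of deleted pattern edges: (18,2,has); (18,3,has); (18,9,has)
spo result:
nodes: 0:pt, 2:pt, 3:pt, 4:pt, 5:pt, 9:pt, 10:pt, 12:F, 17:F, 19:pt, 20:pt, 21:pt, 22:F, 23:F, 24:F, 25:F
edges: (12,5,has); (12,9,has); (12,10,has); (17,0,has); (17,4,has); (17,9,hask); (17,10,has); (22,9,has); (22,19,has); (22,21,has); (23,3,has); (23,19,has); (23,20,has); (24,2,has); (24,20,has); (24,21,has); (25,19,has); (25,20,has); (25,21,has)
dpo result:
nodes: 0:pt, 2:pt, 3:pt, 4:pt, 5:pt, 9:pt, 10:pt, 12:F, 17:F, 19:pt, 20:pt, 21:pt, 22:F, 23:F, 24:F, 25:F
edges: (12,5,has); (12,9,has); (12,10,has); (17,0,has); (17,4,has); (17,9,hask); (17,10,has); (22,9,has); (22,19,has); (22,21,has); (23,3,has); (23,19,has); (23,20,has); (24,2,has); (24,20,has); (24,21,has); (25,19,has); (25,20,has); (25,21,has)


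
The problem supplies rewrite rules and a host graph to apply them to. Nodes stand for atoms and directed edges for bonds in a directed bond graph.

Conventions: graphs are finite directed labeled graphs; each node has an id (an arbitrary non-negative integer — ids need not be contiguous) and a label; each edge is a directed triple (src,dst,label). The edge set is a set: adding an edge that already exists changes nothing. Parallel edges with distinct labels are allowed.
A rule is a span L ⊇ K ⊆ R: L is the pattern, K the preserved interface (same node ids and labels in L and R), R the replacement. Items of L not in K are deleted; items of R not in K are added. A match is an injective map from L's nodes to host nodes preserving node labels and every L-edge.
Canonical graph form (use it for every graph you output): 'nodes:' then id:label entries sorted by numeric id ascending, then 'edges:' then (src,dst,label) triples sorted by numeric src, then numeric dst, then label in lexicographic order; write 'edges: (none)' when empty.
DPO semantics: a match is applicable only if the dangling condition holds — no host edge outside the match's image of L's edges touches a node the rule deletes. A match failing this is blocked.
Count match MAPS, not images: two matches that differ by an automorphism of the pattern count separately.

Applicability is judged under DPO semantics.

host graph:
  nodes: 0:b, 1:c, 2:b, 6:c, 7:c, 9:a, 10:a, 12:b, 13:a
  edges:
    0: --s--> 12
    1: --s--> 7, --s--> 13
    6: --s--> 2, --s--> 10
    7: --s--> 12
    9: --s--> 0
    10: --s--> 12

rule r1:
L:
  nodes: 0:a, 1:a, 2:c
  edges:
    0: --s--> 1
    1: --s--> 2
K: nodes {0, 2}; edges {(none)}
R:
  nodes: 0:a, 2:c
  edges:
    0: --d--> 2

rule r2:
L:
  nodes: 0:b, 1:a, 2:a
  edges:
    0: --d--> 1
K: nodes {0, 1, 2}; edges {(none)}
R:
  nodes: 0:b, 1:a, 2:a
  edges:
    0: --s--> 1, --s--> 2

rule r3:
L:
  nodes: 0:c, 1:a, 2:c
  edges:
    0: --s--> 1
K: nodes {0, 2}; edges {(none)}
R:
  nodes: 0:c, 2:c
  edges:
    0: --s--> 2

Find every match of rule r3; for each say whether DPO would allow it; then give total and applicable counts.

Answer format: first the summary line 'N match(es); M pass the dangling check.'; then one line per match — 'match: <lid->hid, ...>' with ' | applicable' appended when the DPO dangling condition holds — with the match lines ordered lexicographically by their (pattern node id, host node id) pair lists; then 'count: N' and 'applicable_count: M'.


4 match(es); 2 pass the dangling check.
match: 0->1, 1->13, 2->6 | applicable
match: 0->1, 1->13, 2->7 | applicable
match: 0->6, 1->10, 2->1
match: 0->6, 1->10, 2->7
count: 4
applicable_count: 2


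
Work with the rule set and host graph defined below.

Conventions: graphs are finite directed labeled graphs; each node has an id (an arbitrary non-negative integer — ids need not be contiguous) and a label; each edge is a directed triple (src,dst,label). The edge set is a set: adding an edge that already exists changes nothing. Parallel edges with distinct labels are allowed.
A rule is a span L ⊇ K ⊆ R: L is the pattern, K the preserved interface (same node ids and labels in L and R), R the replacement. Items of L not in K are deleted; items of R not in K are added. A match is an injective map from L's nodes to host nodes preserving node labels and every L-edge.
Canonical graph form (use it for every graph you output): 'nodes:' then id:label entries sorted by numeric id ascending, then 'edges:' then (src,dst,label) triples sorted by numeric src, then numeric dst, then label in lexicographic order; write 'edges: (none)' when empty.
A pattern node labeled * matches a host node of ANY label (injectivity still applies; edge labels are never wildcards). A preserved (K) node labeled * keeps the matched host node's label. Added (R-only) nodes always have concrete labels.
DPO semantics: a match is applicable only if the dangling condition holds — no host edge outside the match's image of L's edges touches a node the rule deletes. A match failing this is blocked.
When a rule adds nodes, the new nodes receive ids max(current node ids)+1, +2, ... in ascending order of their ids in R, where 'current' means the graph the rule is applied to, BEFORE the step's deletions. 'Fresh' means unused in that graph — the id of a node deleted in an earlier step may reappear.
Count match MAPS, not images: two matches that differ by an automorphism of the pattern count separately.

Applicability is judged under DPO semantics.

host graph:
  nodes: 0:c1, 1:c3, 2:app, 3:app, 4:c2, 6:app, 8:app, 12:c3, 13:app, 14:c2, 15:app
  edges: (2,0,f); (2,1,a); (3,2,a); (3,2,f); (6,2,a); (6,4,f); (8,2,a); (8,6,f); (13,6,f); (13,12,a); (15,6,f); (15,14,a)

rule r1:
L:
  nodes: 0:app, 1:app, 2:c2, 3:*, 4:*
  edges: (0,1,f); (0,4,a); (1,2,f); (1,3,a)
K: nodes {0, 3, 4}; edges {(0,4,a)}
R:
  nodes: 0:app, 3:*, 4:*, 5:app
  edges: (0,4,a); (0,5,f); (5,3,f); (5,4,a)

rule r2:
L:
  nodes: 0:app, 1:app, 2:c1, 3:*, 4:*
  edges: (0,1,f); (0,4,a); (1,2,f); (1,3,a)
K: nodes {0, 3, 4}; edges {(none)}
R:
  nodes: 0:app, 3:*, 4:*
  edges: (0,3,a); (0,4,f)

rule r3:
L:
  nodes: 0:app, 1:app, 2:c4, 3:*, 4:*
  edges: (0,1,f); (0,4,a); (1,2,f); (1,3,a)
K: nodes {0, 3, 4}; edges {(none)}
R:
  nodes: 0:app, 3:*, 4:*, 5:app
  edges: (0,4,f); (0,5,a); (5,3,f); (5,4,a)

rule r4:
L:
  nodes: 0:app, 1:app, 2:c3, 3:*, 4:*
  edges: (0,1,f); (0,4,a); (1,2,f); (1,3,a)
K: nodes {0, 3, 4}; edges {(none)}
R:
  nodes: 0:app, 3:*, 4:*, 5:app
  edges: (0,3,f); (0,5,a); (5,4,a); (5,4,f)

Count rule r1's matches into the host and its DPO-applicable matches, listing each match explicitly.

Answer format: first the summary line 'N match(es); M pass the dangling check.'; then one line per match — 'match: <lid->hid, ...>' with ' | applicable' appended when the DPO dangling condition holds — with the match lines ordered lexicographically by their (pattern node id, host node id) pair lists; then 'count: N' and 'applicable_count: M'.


2 match(es); 0 pass the dangling check.
match: 0->13, 1->6, 2->4, 3->2, 4->12
match: 0->15, 1->6, 2->4, 3->2, 4->14
count: 2
applicable_count: 0
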